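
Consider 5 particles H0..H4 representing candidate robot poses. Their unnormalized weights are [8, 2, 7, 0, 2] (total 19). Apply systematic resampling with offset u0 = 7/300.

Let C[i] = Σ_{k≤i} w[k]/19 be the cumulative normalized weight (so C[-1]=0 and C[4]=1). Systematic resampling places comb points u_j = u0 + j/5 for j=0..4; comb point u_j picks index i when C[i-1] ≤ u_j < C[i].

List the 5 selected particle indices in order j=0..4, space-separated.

C = [8/19, 10/19, 17/19, 17/19, 1]
j=0: u_0=7/300 ∈ [0, 8/19) → index 0
j=1: u_1=67/300 ∈ [0, 8/19) → index 0
j=2: u_2=127/300 ∈ [8/19, 10/19) → index 1
j=3: u_3=187/300 ∈ [10/19, 17/19) → index 2
j=4: u_4=247/300 ∈ [10/19, 17/19) → index 2

0 0 1 2 2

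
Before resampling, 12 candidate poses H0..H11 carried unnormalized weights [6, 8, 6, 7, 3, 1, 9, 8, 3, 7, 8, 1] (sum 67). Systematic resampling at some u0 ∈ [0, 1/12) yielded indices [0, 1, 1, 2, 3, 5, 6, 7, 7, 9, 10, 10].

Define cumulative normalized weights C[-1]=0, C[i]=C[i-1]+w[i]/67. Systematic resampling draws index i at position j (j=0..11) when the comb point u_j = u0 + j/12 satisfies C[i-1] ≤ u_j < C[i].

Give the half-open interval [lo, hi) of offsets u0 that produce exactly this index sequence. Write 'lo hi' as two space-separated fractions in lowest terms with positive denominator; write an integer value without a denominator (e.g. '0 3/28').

13/402 17/402

C = [6/67, 14/67, 20/67, 27/67, 30/67, 31/67, 40/67, 48/67, 51/67, 58/67, 66/67, 1]
j=0 picked index 0: u0 ∈ [0, 6/67)
j=1 picked index 1: u0 ∈ [5/804, 101/804)
j=2 picked index 1: u0 ∈ [-31/402, 17/402)
j=3 picked index 2: u0 ∈ [-11/268, 13/268)
j=4 picked index 3: u0 ∈ [-7/201, 14/201)
j=5 picked index 5: u0 ∈ [25/804, 37/804)
j=6 picked index 6: u0 ∈ [-5/134, 13/134)
j=7 picked index 7: u0 ∈ [11/804, 107/804)
j=8 picked index 7: u0 ∈ [-14/201, 10/201)
j=9 picked index 9: u0 ∈ [3/268, 31/268)
j=10 picked index 10: u0 ∈ [13/402, 61/402)
j=11 picked index 10: u0 ∈ [-41/804, 55/804)
intersection: [13/402, 17/402)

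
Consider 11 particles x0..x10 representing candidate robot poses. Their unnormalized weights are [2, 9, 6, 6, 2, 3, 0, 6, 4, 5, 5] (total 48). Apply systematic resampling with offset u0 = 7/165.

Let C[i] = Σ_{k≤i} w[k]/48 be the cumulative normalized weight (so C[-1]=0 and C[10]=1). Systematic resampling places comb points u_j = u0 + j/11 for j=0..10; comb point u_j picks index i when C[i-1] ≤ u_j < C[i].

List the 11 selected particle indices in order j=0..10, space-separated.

1 1 1 2 3 4 7 7 8 9 10

C = [1/24, 11/48, 17/48, 23/48, 25/48, 7/12, 7/12, 17/24, 19/24, 43/48, 1]
j=0: u_0=7/165 ∈ [1/24, 11/48) → index 1
j=1: u_1=2/15 ∈ [1/24, 11/48) → index 1
j=2: u_2=37/165 ∈ [1/24, 11/48) → index 1
j=3: u_3=52/165 ∈ [11/48, 17/48) → index 2
j=4: u_4=67/165 ∈ [17/48, 23/48) → index 3
j=5: u_5=82/165 ∈ [23/48, 25/48) → index 4
j=6: u_6=97/165 ∈ [7/12, 17/24) → index 7
j=7: u_7=112/165 ∈ [7/12, 17/24) → index 7
j=8: u_8=127/165 ∈ [17/24, 19/24) → index 8
j=9: u_9=142/165 ∈ [19/24, 43/48) → index 9
j=10: u_10=157/165 ∈ [43/48, 1) → index 10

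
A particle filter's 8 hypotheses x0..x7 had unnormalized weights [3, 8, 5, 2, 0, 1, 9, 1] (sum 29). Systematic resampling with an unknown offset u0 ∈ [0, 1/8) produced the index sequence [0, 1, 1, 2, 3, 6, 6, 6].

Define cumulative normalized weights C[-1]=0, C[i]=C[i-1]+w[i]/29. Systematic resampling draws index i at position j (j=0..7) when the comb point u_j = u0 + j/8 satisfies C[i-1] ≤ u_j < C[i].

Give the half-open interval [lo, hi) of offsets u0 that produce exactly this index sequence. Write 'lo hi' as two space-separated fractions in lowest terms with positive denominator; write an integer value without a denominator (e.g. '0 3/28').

3/58 21/232

C = [3/29, 11/29, 16/29, 18/29, 18/29, 19/29, 28/29, 1]
j=0 picked index 0: u0 ∈ [0, 3/29)
j=1 picked index 1: u0 ∈ [-5/232, 59/232)
j=2 picked index 1: u0 ∈ [-17/116, 15/116)
j=3 picked index 2: u0 ∈ [1/232, 41/232)
j=4 picked index 3: u0 ∈ [3/58, 7/58)
j=5 picked index 6: u0 ∈ [7/232, 79/232)
j=6 picked index 6: u0 ∈ [-11/116, 25/116)
j=7 picked index 6: u0 ∈ [-51/232, 21/232)
intersection: [3/58, 21/232)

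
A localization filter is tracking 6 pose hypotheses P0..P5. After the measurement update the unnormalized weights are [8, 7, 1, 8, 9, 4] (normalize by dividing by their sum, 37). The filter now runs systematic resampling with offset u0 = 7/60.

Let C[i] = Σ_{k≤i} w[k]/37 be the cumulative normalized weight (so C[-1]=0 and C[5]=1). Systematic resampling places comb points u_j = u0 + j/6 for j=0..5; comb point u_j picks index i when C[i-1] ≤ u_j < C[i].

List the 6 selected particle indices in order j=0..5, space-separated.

0 1 3 3 4 5

C = [8/37, 15/37, 16/37, 24/37, 33/37, 1]
j=0: u_0=7/60 ∈ [0, 8/37) → index 0
j=1: u_1=17/60 ∈ [8/37, 15/37) → index 1
j=2: u_2=9/20 ∈ [16/37, 24/37) → index 3
j=3: u_3=37/60 ∈ [16/37, 24/37) → index 3
j=4: u_4=47/60 ∈ [24/37, 33/37) → index 4
j=5: u_5=19/20 ∈ [33/37, 1) → index 5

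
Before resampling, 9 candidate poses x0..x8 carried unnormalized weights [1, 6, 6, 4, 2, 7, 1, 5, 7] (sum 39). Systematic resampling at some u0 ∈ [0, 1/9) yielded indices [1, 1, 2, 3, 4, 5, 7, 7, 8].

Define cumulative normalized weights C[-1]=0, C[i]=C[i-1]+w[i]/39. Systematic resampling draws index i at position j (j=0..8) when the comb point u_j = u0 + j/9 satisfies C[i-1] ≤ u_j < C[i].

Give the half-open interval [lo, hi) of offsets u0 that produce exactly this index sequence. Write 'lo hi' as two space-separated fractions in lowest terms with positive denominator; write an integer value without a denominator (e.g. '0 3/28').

1/39 5/117

C = [1/39, 7/39, 1/3, 17/39, 19/39, 2/3, 9/13, 32/39, 1]
j=0 picked index 1: u0 ∈ [1/39, 7/39)
j=1 picked index 1: u0 ∈ [-10/117, 8/117)
j=2 picked index 2: u0 ∈ [-5/117, 1/9)
j=3 picked index 3: u0 ∈ [0, 4/39)
j=4 picked index 4: u0 ∈ [-1/117, 5/117)
j=5 picked index 5: u0 ∈ [-8/117, 1/9)
j=6 picked index 7: u0 ∈ [1/39, 2/13)
j=7 picked index 7: u0 ∈ [-10/117, 5/117)
j=8 picked index 8: u0 ∈ [-8/117, 1/9)
intersection: [1/39, 5/117)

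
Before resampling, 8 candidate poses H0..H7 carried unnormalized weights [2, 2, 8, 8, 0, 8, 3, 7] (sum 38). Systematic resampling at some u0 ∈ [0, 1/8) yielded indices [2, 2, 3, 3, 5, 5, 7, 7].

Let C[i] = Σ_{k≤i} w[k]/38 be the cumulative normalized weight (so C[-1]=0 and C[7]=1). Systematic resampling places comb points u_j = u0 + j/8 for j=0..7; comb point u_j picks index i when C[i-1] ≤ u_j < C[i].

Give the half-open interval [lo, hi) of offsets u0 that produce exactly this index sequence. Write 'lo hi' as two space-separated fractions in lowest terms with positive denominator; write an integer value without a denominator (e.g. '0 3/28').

2/19 17/152

C = [1/19, 2/19, 6/19, 10/19, 10/19, 14/19, 31/38, 1]
j=0 picked index 2: u0 ∈ [2/19, 6/19)
j=1 picked index 2: u0 ∈ [-3/152, 29/152)
j=2 picked index 3: u0 ∈ [5/76, 21/76)
j=3 picked index 3: u0 ∈ [-9/152, 23/152)
j=4 picked index 5: u0 ∈ [1/38, 9/38)
j=5 picked index 5: u0 ∈ [-15/152, 17/152)
j=6 picked index 7: u0 ∈ [5/76, 1/4)
j=7 picked index 7: u0 ∈ [-9/152, 1/8)
intersection: [2/19, 17/152)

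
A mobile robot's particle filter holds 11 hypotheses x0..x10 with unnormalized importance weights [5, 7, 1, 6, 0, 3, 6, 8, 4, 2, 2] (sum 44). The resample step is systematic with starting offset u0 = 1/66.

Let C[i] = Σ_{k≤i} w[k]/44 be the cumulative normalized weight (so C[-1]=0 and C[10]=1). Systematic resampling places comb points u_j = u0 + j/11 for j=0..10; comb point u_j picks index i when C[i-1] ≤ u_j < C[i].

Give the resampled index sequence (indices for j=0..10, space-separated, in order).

0 0 1 2 3 5 6 7 7 8 9

C = [5/44, 3/11, 13/44, 19/44, 19/44, 1/2, 7/11, 9/11, 10/11, 21/22, 1]
j=0: u_0=1/66 ∈ [0, 5/44) → index 0
j=1: u_1=7/66 ∈ [0, 5/44) → index 0
j=2: u_2=13/66 ∈ [5/44, 3/11) → index 1
j=3: u_3=19/66 ∈ [3/11, 13/44) → index 2
j=4: u_4=25/66 ∈ [13/44, 19/44) → index 3
j=5: u_5=31/66 ∈ [19/44, 1/2) → index 5
j=6: u_6=37/66 ∈ [1/2, 7/11) → index 6
j=7: u_7=43/66 ∈ [7/11, 9/11) → index 7
j=8: u_8=49/66 ∈ [7/11, 9/11) → index 7
j=9: u_9=5/6 ∈ [9/11, 10/11) → index 8
j=10: u_10=61/66 ∈ [10/11, 21/22) → index 9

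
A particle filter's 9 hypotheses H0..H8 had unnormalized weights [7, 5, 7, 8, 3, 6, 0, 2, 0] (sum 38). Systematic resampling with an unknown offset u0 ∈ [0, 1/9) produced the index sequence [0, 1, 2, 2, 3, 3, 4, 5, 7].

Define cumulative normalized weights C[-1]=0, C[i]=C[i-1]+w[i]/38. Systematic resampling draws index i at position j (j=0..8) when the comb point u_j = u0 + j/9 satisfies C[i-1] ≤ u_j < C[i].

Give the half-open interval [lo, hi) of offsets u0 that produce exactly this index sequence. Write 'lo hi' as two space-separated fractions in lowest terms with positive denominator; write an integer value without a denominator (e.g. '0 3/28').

16/171 1/9

C = [7/38, 6/19, 1/2, 27/38, 15/19, 18/19, 18/19, 1, 1]
j=0 picked index 0: u0 ∈ [0, 7/38)
j=1 picked index 1: u0 ∈ [25/342, 35/171)
j=2 picked index 2: u0 ∈ [16/171, 5/18)
j=3 picked index 2: u0 ∈ [-1/57, 1/6)
j=4 picked index 3: u0 ∈ [1/18, 91/342)
j=5 picked index 3: u0 ∈ [-1/18, 53/342)
j=6 picked index 4: u0 ∈ [5/114, 7/57)
j=7 picked index 5: u0 ∈ [2/171, 29/171)
j=8 picked index 7: u0 ∈ [10/171, 1/9)
intersection: [16/171, 1/9)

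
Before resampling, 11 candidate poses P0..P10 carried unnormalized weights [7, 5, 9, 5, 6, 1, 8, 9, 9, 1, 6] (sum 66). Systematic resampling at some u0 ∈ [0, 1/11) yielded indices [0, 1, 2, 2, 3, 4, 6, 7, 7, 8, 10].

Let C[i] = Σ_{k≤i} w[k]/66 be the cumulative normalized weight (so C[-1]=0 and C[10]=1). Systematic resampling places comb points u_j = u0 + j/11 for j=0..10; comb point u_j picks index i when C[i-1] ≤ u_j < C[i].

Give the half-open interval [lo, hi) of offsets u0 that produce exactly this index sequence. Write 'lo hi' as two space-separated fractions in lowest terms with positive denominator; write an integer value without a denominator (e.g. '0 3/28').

C = [7/66, 2/11, 7/22, 13/33, 16/33, 1/2, 41/66, 25/33, 59/66, 10/11, 1]
j=0 picked index 0: u0 ∈ [0, 7/66)
j=1 picked index 1: u0 ∈ [1/66, 1/11)
j=2 picked index 2: u0 ∈ [0, 3/22)
j=3 picked index 2: u0 ∈ [-1/11, 1/22)
j=4 picked index 3: u0 ∈ [-1/22, 1/33)
j=5 picked index 4: u0 ∈ [-2/33, 1/33)
j=6 picked index 6: u0 ∈ [-1/22, 5/66)
j=7 picked index 7: u0 ∈ [-1/66, 4/33)
j=8 picked index 7: u0 ∈ [-7/66, 1/33)
j=9 picked index 8: u0 ∈ [-2/33, 5/66)
j=10 picked index 10: u0 ∈ [0, 1/11)
intersection: [1/66, 1/33)

1/66 1/33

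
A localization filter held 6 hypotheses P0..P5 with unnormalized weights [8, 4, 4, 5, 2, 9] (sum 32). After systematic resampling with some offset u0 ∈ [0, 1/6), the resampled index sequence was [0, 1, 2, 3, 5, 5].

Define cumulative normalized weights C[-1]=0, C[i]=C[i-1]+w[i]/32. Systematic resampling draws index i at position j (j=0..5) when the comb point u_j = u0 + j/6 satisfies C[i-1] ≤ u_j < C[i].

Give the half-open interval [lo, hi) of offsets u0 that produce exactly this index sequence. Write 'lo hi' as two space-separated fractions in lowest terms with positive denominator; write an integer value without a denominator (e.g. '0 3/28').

1/12 5/32

C = [1/4, 3/8, 1/2, 21/32, 23/32, 1]
j=0 picked index 0: u0 ∈ [0, 1/4)
j=1 picked index 1: u0 ∈ [1/12, 5/24)
j=2 picked index 2: u0 ∈ [1/24, 1/6)
j=3 picked index 3: u0 ∈ [0, 5/32)
j=4 picked index 5: u0 ∈ [5/96, 1/3)
j=5 picked index 5: u0 ∈ [-11/96, 1/6)
intersection: [1/12, 5/32)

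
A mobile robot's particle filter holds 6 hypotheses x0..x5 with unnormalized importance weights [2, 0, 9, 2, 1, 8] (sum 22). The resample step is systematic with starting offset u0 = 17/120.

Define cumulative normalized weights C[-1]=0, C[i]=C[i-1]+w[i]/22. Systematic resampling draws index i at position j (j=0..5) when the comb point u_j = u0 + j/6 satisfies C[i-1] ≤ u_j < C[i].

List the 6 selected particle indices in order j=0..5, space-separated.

2 2 2 5 5 5

C = [1/11, 1/11, 1/2, 13/22, 7/11, 1]
j=0: u_0=17/120 ∈ [1/11, 1/2) → index 2
j=1: u_1=37/120 ∈ [1/11, 1/2) → index 2
j=2: u_2=19/40 ∈ [1/11, 1/2) → index 2
j=3: u_3=77/120 ∈ [7/11, 1) → index 5
j=4: u_4=97/120 ∈ [7/11, 1) → index 5
j=5: u_5=39/40 ∈ [7/11, 1) → index 5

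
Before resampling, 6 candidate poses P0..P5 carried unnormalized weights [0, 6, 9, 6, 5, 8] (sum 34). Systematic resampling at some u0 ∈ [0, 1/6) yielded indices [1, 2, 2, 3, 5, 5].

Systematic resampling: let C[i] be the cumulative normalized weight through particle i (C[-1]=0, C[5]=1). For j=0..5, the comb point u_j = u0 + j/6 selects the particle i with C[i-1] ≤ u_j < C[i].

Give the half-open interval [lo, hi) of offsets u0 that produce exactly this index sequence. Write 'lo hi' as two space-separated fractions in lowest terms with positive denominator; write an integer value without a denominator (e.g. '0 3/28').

C = [0, 3/17, 15/34, 21/34, 13/17, 1]
j=0 picked index 1: u0 ∈ [0, 3/17)
j=1 picked index 2: u0 ∈ [1/102, 14/51)
j=2 picked index 2: u0 ∈ [-8/51, 11/102)
j=3 picked index 3: u0 ∈ [-1/17, 2/17)
j=4 picked index 5: u0 ∈ [5/51, 1/3)
j=5 picked index 5: u0 ∈ [-7/102, 1/6)
intersection: [5/51, 11/102)

5/51 11/102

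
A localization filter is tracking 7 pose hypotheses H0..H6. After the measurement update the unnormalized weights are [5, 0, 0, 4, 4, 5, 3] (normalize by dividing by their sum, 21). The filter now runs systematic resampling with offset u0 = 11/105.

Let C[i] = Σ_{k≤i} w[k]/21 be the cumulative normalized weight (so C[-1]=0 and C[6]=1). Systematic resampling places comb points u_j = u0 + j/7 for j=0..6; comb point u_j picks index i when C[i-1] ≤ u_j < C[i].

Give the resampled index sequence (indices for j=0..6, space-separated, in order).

C = [5/21, 5/21, 5/21, 3/7, 13/21, 6/7, 1]
j=0: u_0=11/105 ∈ [0, 5/21) → index 0
j=1: u_1=26/105 ∈ [5/21, 3/7) → index 3
j=2: u_2=41/105 ∈ [5/21, 3/7) → index 3
j=3: u_3=8/15 ∈ [3/7, 13/21) → index 4
j=4: u_4=71/105 ∈ [13/21, 6/7) → index 5
j=5: u_5=86/105 ∈ [13/21, 6/7) → index 5
j=6: u_6=101/105 ∈ [6/7, 1) → index 6

0 3 3 4 5 5 6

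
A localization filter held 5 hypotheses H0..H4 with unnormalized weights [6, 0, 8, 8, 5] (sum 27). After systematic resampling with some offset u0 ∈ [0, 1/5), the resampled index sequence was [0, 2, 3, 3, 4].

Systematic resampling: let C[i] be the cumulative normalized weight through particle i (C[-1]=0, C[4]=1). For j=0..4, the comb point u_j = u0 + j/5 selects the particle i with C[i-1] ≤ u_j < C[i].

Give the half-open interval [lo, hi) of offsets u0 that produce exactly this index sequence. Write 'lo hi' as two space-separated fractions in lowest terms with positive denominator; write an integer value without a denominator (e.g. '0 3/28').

C = [2/9, 2/9, 14/27, 22/27, 1]
j=0 picked index 0: u0 ∈ [0, 2/9)
j=1 picked index 2: u0 ∈ [1/45, 43/135)
j=2 picked index 3: u0 ∈ [16/135, 56/135)
j=3 picked index 3: u0 ∈ [-11/135, 29/135)
j=4 picked index 4: u0 ∈ [2/135, 1/5)
intersection: [16/135, 1/5)

16/135 1/5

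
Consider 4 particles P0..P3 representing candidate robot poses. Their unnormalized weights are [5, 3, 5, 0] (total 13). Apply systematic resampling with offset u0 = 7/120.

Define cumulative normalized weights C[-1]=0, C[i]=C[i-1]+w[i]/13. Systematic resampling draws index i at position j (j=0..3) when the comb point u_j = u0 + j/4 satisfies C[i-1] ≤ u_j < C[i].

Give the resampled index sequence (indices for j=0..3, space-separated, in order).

0 0 1 2

C = [5/13, 8/13, 1, 1]
j=0: u_0=7/120 ∈ [0, 5/13) → index 0
j=1: u_1=37/120 ∈ [0, 5/13) → index 0
j=2: u_2=67/120 ∈ [5/13, 8/13) → index 1
j=3: u_3=97/120 ∈ [8/13, 1) → index 2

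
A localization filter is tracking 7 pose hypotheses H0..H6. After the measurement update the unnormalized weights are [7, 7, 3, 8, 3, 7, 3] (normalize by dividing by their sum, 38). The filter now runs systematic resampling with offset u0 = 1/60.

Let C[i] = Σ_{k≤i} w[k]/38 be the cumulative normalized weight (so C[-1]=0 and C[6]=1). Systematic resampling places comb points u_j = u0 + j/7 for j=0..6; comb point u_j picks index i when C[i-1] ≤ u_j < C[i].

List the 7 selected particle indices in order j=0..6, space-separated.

0 0 1 2 3 4 5

C = [7/38, 7/19, 17/38, 25/38, 14/19, 35/38, 1]
j=0: u_0=1/60 ∈ [0, 7/38) → index 0
j=1: u_1=67/420 ∈ [0, 7/38) → index 0
j=2: u_2=127/420 ∈ [7/38, 7/19) → index 1
j=3: u_3=187/420 ∈ [7/19, 17/38) → index 2
j=4: u_4=247/420 ∈ [17/38, 25/38) → index 3
j=5: u_5=307/420 ∈ [25/38, 14/19) → index 4
j=6: u_6=367/420 ∈ [14/19, 35/38) → index 5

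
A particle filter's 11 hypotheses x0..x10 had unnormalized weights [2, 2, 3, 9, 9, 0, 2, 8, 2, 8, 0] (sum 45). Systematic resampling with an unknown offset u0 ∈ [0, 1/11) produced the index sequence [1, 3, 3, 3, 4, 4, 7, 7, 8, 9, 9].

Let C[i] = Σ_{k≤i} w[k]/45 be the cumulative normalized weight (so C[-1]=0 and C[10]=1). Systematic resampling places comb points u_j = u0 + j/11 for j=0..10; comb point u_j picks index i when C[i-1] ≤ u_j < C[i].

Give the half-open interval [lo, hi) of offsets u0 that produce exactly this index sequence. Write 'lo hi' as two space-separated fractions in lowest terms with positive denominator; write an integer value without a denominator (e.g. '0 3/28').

32/495 41/495

C = [2/45, 4/45, 7/45, 16/45, 5/9, 5/9, 3/5, 7/9, 37/45, 1, 1]
j=0 picked index 1: u0 ∈ [2/45, 4/45)
j=1 picked index 3: u0 ∈ [32/495, 131/495)
j=2 picked index 3: u0 ∈ [-13/495, 86/495)
j=3 picked index 3: u0 ∈ [-58/495, 41/495)
j=4 picked index 4: u0 ∈ [-4/495, 19/99)
j=5 picked index 4: u0 ∈ [-49/495, 10/99)
j=6 picked index 7: u0 ∈ [3/55, 23/99)
j=7 picked index 7: u0 ∈ [-2/55, 14/99)
j=8 picked index 8: u0 ∈ [5/99, 47/495)
j=9 picked index 9: u0 ∈ [2/495, 2/11)
j=10 picked index 9: u0 ∈ [-43/495, 1/11)
intersection: [32/495, 41/495)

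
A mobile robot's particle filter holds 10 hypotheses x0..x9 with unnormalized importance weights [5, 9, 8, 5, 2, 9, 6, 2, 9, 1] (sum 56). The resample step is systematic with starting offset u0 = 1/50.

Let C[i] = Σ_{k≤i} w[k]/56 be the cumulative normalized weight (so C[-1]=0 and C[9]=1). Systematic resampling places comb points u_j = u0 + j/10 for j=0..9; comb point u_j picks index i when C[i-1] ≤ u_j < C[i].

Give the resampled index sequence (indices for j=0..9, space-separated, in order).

0 1 1 2 3 5 5 6 7 8

C = [5/56, 1/4, 11/28, 27/56, 29/56, 19/28, 11/14, 23/28, 55/56, 1]
j=0: u_0=1/50 ∈ [0, 5/56) → index 0
j=1: u_1=3/25 ∈ [5/56, 1/4) → index 1
j=2: u_2=11/50 ∈ [5/56, 1/4) → index 1
j=3: u_3=8/25 ∈ [1/4, 11/28) → index 2
j=4: u_4=21/50 ∈ [11/28, 27/56) → index 3
j=5: u_5=13/25 ∈ [29/56, 19/28) → index 5
j=6: u_6=31/50 ∈ [29/56, 19/28) → index 5
j=7: u_7=18/25 ∈ [19/28, 11/14) → index 6
j=8: u_8=41/50 ∈ [11/14, 23/28) → index 7
j=9: u_9=23/25 ∈ [23/28, 55/56) → index 8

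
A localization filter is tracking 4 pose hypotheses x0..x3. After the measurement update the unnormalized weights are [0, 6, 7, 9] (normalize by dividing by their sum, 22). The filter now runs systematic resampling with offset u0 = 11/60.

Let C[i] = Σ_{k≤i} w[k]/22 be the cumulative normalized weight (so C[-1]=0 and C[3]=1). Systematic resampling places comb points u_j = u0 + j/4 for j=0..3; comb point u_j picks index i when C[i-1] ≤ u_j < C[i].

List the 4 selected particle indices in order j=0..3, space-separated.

C = [0, 3/11, 13/22, 1]
j=0: u_0=11/60 ∈ [0, 3/11) → index 1
j=1: u_1=13/30 ∈ [3/11, 13/22) → index 2
j=2: u_2=41/60 ∈ [13/22, 1) → index 3
j=3: u_3=14/15 ∈ [13/22, 1) → index 3

1 2 3 3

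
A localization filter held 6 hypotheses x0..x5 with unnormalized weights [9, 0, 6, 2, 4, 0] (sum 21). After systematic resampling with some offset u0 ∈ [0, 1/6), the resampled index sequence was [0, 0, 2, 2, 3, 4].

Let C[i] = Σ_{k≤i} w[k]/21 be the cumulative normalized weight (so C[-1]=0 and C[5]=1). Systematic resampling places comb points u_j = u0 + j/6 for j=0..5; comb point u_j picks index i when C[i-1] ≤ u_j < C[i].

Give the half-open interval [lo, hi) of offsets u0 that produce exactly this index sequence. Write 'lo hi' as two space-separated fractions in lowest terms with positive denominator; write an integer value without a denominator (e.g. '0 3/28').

C = [3/7, 3/7, 5/7, 17/21, 1, 1]
j=0 picked index 0: u0 ∈ [0, 3/7)
j=1 picked index 0: u0 ∈ [-1/6, 11/42)
j=2 picked index 2: u0 ∈ [2/21, 8/21)
j=3 picked index 2: u0 ∈ [-1/14, 3/14)
j=4 picked index 3: u0 ∈ [1/21, 1/7)
j=5 picked index 4: u0 ∈ [-1/42, 1/6)
intersection: [2/21, 1/7)

2/21 1/7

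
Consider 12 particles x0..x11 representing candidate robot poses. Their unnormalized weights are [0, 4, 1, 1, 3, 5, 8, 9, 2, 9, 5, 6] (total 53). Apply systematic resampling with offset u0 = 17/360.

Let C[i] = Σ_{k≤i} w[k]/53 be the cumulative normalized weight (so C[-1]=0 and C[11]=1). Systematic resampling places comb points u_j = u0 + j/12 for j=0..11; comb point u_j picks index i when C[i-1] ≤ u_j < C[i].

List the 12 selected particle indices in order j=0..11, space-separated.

C = [0, 4/53, 5/53, 6/53, 9/53, 14/53, 22/53, 31/53, 33/53, 42/53, 47/53, 1]
j=0: u_0=17/360 ∈ [0, 4/53) → index 1
j=1: u_1=47/360 ∈ [6/53, 9/53) → index 4
j=2: u_2=77/360 ∈ [9/53, 14/53) → index 5
j=3: u_3=107/360 ∈ [14/53, 22/53) → index 6
j=4: u_4=137/360 ∈ [14/53, 22/53) → index 6
j=5: u_5=167/360 ∈ [22/53, 31/53) → index 7
j=6: u_6=197/360 ∈ [22/53, 31/53) → index 7
j=7: u_7=227/360 ∈ [33/53, 42/53) → index 9
j=8: u_8=257/360 ∈ [33/53, 42/53) → index 9
j=9: u_9=287/360 ∈ [42/53, 47/53) → index 10
j=10: u_10=317/360 ∈ [42/53, 47/53) → index 10
j=11: u_11=347/360 ∈ [47/53, 1) → index 11

1 4 5 6 6 7 7 9 9 10 10 11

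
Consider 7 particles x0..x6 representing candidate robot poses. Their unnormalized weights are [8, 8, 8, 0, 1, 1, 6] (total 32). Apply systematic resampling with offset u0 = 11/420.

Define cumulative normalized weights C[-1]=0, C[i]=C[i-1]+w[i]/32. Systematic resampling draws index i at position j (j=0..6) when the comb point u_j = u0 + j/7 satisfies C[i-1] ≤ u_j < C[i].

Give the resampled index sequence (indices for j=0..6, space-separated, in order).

C = [1/4, 1/2, 3/4, 3/4, 25/32, 13/16, 1]
j=0: u_0=11/420 ∈ [0, 1/4) → index 0
j=1: u_1=71/420 ∈ [0, 1/4) → index 0
j=2: u_2=131/420 ∈ [1/4, 1/2) → index 1
j=3: u_3=191/420 ∈ [1/4, 1/2) → index 1
j=4: u_4=251/420 ∈ [1/2, 3/4) → index 2
j=5: u_5=311/420 ∈ [1/2, 3/4) → index 2
j=6: u_6=53/60 ∈ [13/16, 1) → index 6

0 0 1 1 2 2 6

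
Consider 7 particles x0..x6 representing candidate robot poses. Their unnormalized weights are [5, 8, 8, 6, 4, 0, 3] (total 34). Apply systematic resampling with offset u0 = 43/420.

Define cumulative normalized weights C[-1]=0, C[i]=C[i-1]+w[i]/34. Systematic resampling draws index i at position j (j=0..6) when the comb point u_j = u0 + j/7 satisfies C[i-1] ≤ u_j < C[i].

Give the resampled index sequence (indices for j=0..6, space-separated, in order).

0 1 2 2 3 4 6

C = [5/34, 13/34, 21/34, 27/34, 31/34, 31/34, 1]
j=0: u_0=43/420 ∈ [0, 5/34) → index 0
j=1: u_1=103/420 ∈ [5/34, 13/34) → index 1
j=2: u_2=163/420 ∈ [13/34, 21/34) → index 2
j=3: u_3=223/420 ∈ [13/34, 21/34) → index 2
j=4: u_4=283/420 ∈ [21/34, 27/34) → index 3
j=5: u_5=49/60 ∈ [27/34, 31/34) → index 4
j=6: u_6=403/420 ∈ [31/34, 1) → index 6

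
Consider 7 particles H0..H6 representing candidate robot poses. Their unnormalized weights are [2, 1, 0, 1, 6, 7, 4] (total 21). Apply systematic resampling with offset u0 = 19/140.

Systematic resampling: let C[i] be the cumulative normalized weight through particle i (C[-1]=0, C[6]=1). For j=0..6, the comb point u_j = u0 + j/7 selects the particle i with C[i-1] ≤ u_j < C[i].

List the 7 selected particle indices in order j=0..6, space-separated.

1 4 4 5 5 6 6

C = [2/21, 1/7, 1/7, 4/21, 10/21, 17/21, 1]
j=0: u_0=19/140 ∈ [2/21, 1/7) → index 1
j=1: u_1=39/140 ∈ [4/21, 10/21) → index 4
j=2: u_2=59/140 ∈ [4/21, 10/21) → index 4
j=3: u_3=79/140 ∈ [10/21, 17/21) → index 5
j=4: u_4=99/140 ∈ [10/21, 17/21) → index 5
j=5: u_5=17/20 ∈ [17/21, 1) → index 6
j=6: u_6=139/140 ∈ [17/21, 1) → index 6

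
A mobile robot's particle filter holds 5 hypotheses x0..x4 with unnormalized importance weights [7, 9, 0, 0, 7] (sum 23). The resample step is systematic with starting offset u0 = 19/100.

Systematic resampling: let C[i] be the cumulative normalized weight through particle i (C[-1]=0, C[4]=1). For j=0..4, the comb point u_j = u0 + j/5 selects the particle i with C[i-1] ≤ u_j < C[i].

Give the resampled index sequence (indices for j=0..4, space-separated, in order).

0 1 1 4 4

C = [7/23, 16/23, 16/23, 16/23, 1]
j=0: u_0=19/100 ∈ [0, 7/23) → index 0
j=1: u_1=39/100 ∈ [7/23, 16/23) → index 1
j=2: u_2=59/100 ∈ [7/23, 16/23) → index 1
j=3: u_3=79/100 ∈ [16/23, 1) → index 4
j=4: u_4=99/100 ∈ [16/23, 1) → index 4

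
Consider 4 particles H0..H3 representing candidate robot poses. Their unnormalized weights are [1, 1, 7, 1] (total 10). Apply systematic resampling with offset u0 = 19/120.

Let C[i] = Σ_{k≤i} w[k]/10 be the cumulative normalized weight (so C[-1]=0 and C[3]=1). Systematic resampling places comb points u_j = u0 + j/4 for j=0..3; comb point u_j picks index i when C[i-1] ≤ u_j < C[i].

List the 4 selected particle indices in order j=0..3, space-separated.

C = [1/10, 1/5, 9/10, 1]
j=0: u_0=19/120 ∈ [1/10, 1/5) → index 1
j=1: u_1=49/120 ∈ [1/5, 9/10) → index 2
j=2: u_2=79/120 ∈ [1/5, 9/10) → index 2
j=3: u_3=109/120 ∈ [9/10, 1) → index 3

1 2 2 3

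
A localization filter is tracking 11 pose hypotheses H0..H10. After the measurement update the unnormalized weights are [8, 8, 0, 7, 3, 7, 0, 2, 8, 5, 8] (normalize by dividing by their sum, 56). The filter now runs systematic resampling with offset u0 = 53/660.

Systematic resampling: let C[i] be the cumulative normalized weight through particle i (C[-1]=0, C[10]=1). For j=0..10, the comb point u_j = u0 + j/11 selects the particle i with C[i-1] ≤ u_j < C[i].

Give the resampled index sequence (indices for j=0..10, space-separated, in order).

C = [1/7, 2/7, 2/7, 23/56, 13/28, 33/56, 33/56, 5/8, 43/56, 6/7, 1]
j=0: u_0=53/660 ∈ [0, 1/7) → index 0
j=1: u_1=113/660 ∈ [1/7, 2/7) → index 1
j=2: u_2=173/660 ∈ [1/7, 2/7) → index 1
j=3: u_3=233/660 ∈ [2/7, 23/56) → index 3
j=4: u_4=293/660 ∈ [23/56, 13/28) → index 4
j=5: u_5=353/660 ∈ [13/28, 33/56) → index 5
j=6: u_6=413/660 ∈ [5/8, 43/56) → index 8
j=7: u_7=43/60 ∈ [5/8, 43/56) → index 8
j=8: u_8=533/660 ∈ [43/56, 6/7) → index 9
j=9: u_9=593/660 ∈ [6/7, 1) → index 10
j=10: u_10=653/660 ∈ [6/7, 1) → index 10

0 1 1 3 4 5 8 8 9 10 10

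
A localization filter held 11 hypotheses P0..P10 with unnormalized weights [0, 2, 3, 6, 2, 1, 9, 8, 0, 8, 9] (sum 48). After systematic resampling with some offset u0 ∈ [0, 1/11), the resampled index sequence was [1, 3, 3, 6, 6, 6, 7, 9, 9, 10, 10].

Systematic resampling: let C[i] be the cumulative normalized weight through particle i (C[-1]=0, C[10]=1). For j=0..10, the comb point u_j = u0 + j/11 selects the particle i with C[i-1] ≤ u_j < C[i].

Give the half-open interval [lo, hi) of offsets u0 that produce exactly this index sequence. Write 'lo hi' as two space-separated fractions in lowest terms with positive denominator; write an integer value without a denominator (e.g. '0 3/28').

C = [0, 1/24, 5/48, 11/48, 13/48, 7/24, 23/48, 31/48, 31/48, 13/16, 1]
j=0 picked index 1: u0 ∈ [0, 1/24)
j=1 picked index 3: u0 ∈ [7/528, 73/528)
j=2 picked index 3: u0 ∈ [-41/528, 25/528)
j=3 picked index 6: u0 ∈ [5/264, 109/528)
j=4 picked index 6: u0 ∈ [-19/264, 61/528)
j=5 picked index 6: u0 ∈ [-43/264, 13/528)
j=6 picked index 7: u0 ∈ [-35/528, 53/528)
j=7 picked index 9: u0 ∈ [5/528, 31/176)
j=8 picked index 9: u0 ∈ [-43/528, 15/176)
j=9 picked index 10: u0 ∈ [-1/176, 2/11)
j=10 picked index 10: u0 ∈ [-17/176, 1/11)
intersection: [5/264, 13/528)

5/264 13/528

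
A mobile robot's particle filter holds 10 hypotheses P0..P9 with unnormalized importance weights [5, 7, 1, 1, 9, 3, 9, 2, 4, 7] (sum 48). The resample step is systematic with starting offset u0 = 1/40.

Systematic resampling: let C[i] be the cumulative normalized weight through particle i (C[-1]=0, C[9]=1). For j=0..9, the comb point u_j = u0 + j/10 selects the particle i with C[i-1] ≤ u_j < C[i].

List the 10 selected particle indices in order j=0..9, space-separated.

0 1 1 4 4 5 6 6 8 9

C = [5/48, 1/4, 13/48, 7/24, 23/48, 13/24, 35/48, 37/48, 41/48, 1]
j=0: u_0=1/40 ∈ [0, 5/48) → index 0
j=1: u_1=1/8 ∈ [5/48, 1/4) → index 1
j=2: u_2=9/40 ∈ [5/48, 1/4) → index 1
j=3: u_3=13/40 ∈ [7/24, 23/48) → index 4
j=4: u_4=17/40 ∈ [7/24, 23/48) → index 4
j=5: u_5=21/40 ∈ [23/48, 13/24) → index 5
j=6: u_6=5/8 ∈ [13/24, 35/48) → index 6
j=7: u_7=29/40 ∈ [13/24, 35/48) → index 6
j=8: u_8=33/40 ∈ [37/48, 41/48) → index 8
j=9: u_9=37/40 ∈ [41/48, 1) → index 9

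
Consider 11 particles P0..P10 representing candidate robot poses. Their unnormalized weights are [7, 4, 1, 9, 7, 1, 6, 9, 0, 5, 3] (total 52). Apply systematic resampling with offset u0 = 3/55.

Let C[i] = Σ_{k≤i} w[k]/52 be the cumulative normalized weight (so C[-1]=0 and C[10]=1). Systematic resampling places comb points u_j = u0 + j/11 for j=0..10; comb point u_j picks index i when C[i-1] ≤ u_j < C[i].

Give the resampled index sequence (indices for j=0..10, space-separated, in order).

0 1 3 3 4 4 6 7 7 9 10

C = [7/52, 11/52, 3/13, 21/52, 7/13, 29/52, 35/52, 11/13, 11/13, 49/52, 1]
j=0: u_0=3/55 ∈ [0, 7/52) → index 0
j=1: u_1=8/55 ∈ [7/52, 11/52) → index 1
j=2: u_2=13/55 ∈ [3/13, 21/52) → index 3
j=3: u_3=18/55 ∈ [3/13, 21/52) → index 3
j=4: u_4=23/55 ∈ [21/52, 7/13) → index 4
j=5: u_5=28/55 ∈ [21/52, 7/13) → index 4
j=6: u_6=3/5 ∈ [29/52, 35/52) → index 6
j=7: u_7=38/55 ∈ [35/52, 11/13) → index 7
j=8: u_8=43/55 ∈ [35/52, 11/13) → index 7
j=9: u_9=48/55 ∈ [11/13, 49/52) → index 9
j=10: u_10=53/55 ∈ [49/52, 1) → index 10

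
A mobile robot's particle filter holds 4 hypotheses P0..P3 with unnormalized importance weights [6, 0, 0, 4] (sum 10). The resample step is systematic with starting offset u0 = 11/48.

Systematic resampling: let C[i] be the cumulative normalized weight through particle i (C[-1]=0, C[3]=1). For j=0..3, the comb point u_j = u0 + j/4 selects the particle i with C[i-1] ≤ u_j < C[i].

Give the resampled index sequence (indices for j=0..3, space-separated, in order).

0 0 3 3

C = [3/5, 3/5, 3/5, 1]
j=0: u_0=11/48 ∈ [0, 3/5) → index 0
j=1: u_1=23/48 ∈ [0, 3/5) → index 0
j=2: u_2=35/48 ∈ [3/5, 1) → index 3
j=3: u_3=47/48 ∈ [3/5, 1) → index 3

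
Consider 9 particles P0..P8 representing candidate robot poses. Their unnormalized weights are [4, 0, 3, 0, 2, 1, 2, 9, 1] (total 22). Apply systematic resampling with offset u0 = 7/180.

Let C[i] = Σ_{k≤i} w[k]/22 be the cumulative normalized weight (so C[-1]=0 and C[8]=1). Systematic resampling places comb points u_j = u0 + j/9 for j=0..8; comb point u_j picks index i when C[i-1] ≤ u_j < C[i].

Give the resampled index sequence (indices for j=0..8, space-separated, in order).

0 0 2 4 6 7 7 7 7

C = [2/11, 2/11, 7/22, 7/22, 9/22, 5/11, 6/11, 21/22, 1]
j=0: u_0=7/180 ∈ [0, 2/11) → index 0
j=1: u_1=3/20 ∈ [0, 2/11) → index 0
j=2: u_2=47/180 ∈ [2/11, 7/22) → index 2
j=3: u_3=67/180 ∈ [7/22, 9/22) → index 4
j=4: u_4=29/60 ∈ [5/11, 6/11) → index 6
j=5: u_5=107/180 ∈ [6/11, 21/22) → index 7
j=6: u_6=127/180 ∈ [6/11, 21/22) → index 7
j=7: u_7=49/60 ∈ [6/11, 21/22) → index 7
j=8: u_8=167/180 ∈ [6/11, 21/22) → index 7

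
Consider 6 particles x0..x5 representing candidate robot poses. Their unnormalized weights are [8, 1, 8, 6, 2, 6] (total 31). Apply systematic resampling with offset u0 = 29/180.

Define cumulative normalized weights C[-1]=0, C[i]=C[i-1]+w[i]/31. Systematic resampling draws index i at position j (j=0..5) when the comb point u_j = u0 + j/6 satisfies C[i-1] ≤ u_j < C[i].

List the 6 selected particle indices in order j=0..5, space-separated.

0 2 2 3 5 5

C = [8/31, 9/31, 17/31, 23/31, 25/31, 1]
j=0: u_0=29/180 ∈ [0, 8/31) → index 0
j=1: u_1=59/180 ∈ [9/31, 17/31) → index 2
j=2: u_2=89/180 ∈ [9/31, 17/31) → index 2
j=3: u_3=119/180 ∈ [17/31, 23/31) → index 3
j=4: u_4=149/180 ∈ [25/31, 1) → index 5
j=5: u_5=179/180 ∈ [25/31, 1) → index 5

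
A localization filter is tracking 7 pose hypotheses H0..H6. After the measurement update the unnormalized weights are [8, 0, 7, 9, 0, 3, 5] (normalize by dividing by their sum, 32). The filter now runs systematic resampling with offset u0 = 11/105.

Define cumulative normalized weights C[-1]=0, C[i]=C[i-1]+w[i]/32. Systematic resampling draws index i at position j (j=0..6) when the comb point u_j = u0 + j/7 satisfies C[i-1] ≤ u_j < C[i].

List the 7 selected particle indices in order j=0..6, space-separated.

C = [1/4, 1/4, 15/32, 3/4, 3/4, 27/32, 1]
j=0: u_0=11/105 ∈ [0, 1/4) → index 0
j=1: u_1=26/105 ∈ [0, 1/4) → index 0
j=2: u_2=41/105 ∈ [1/4, 15/32) → index 2
j=3: u_3=8/15 ∈ [15/32, 3/4) → index 3
j=4: u_4=71/105 ∈ [15/32, 3/4) → index 3
j=5: u_5=86/105 ∈ [3/4, 27/32) → index 5
j=6: u_6=101/105 ∈ [27/32, 1) → index 6

0 0 2 3 3 5 6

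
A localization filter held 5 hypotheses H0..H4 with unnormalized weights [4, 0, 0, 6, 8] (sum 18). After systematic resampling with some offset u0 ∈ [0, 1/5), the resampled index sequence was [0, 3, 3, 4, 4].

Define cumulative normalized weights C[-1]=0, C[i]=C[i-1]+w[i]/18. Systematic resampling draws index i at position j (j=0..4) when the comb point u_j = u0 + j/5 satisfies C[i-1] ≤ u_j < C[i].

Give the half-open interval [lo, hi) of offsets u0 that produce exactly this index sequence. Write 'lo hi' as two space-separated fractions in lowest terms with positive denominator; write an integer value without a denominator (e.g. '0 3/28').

C = [2/9, 2/9, 2/9, 5/9, 1]
j=0 picked index 0: u0 ∈ [0, 2/9)
j=1 picked index 3: u0 ∈ [1/45, 16/45)
j=2 picked index 3: u0 ∈ [-8/45, 7/45)
j=3 picked index 4: u0 ∈ [-2/45, 2/5)
j=4 picked index 4: u0 ∈ [-11/45, 1/5)
intersection: [1/45, 7/45)

1/45 7/45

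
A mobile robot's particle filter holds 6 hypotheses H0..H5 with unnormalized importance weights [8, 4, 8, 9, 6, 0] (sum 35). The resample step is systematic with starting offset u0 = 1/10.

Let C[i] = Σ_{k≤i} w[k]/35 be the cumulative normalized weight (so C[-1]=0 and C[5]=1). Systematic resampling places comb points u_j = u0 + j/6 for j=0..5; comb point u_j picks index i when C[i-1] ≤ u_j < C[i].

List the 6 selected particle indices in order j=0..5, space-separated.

0 1 2 3 3 4

C = [8/35, 12/35, 4/7, 29/35, 1, 1]
j=0: u_0=1/10 ∈ [0, 8/35) → index 0
j=1: u_1=4/15 ∈ [8/35, 12/35) → index 1
j=2: u_2=13/30 ∈ [12/35, 4/7) → index 2
j=3: u_3=3/5 ∈ [4/7, 29/35) → index 3
j=4: u_4=23/30 ∈ [4/7, 29/35) → index 3
j=5: u_5=14/15 ∈ [29/35, 1) → index 4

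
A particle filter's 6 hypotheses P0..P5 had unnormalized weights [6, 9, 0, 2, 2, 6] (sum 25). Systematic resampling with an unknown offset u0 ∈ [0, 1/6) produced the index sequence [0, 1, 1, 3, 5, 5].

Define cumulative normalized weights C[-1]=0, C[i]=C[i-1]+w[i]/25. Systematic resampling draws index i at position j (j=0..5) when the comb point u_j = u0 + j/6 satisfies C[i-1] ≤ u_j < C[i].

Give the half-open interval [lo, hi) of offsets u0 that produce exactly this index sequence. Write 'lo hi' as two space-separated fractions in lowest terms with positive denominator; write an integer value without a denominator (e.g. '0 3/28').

C = [6/25, 3/5, 3/5, 17/25, 19/25, 1]
j=0 picked index 0: u0 ∈ [0, 6/25)
j=1 picked index 1: u0 ∈ [11/150, 13/30)
j=2 picked index 1: u0 ∈ [-7/75, 4/15)
j=3 picked index 3: u0 ∈ [1/10, 9/50)
j=4 picked index 5: u0 ∈ [7/75, 1/3)
j=5 picked index 5: u0 ∈ [-11/150, 1/6)
intersection: [1/10, 1/6)

1/10 1/6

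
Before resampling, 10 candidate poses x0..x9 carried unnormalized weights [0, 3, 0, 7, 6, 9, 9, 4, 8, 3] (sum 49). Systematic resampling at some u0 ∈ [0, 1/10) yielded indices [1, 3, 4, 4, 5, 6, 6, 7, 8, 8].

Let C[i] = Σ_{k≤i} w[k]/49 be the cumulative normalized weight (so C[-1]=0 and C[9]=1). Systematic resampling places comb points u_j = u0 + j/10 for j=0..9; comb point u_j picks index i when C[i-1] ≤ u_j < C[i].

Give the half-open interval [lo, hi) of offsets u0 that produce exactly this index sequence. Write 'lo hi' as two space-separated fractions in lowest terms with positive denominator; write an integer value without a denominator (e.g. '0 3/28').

1/98 13/490

C = [0, 3/49, 3/49, 10/49, 16/49, 25/49, 34/49, 38/49, 46/49, 1]
j=0 picked index 1: u0 ∈ [0, 3/49)
j=1 picked index 3: u0 ∈ [-19/490, 51/490)
j=2 picked index 4: u0 ∈ [1/245, 31/245)
j=3 picked index 4: u0 ∈ [-47/490, 13/490)
j=4 picked index 5: u0 ∈ [-18/245, 27/245)
j=5 picked index 6: u0 ∈ [1/98, 19/98)
j=6 picked index 6: u0 ∈ [-22/245, 23/245)
j=7 picked index 7: u0 ∈ [-3/490, 37/490)
j=8 picked index 8: u0 ∈ [-6/245, 34/245)
j=9 picked index 8: u0 ∈ [-61/490, 19/490)
intersection: [1/98, 13/490)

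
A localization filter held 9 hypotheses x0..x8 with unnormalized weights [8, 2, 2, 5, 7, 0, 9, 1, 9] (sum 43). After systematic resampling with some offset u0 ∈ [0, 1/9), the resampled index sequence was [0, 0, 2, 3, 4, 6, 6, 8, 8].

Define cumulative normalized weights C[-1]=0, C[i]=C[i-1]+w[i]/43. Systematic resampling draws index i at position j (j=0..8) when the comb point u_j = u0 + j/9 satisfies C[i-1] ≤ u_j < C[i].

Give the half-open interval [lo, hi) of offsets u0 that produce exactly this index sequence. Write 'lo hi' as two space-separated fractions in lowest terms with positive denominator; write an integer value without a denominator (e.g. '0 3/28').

5/387 22/387

C = [8/43, 10/43, 12/43, 17/43, 24/43, 24/43, 33/43, 34/43, 1]
j=0 picked index 0: u0 ∈ [0, 8/43)
j=1 picked index 0: u0 ∈ [-1/9, 29/387)
j=2 picked index 2: u0 ∈ [4/387, 22/387)
j=3 picked index 3: u0 ∈ [-7/129, 8/129)
j=4 picked index 4: u0 ∈ [-19/387, 44/387)
j=5 picked index 6: u0 ∈ [1/387, 82/387)
j=6 picked index 6: u0 ∈ [-14/129, 13/129)
j=7 picked index 8: u0 ∈ [5/387, 2/9)
j=8 picked index 8: u0 ∈ [-38/387, 1/9)
intersection: [5/387, 22/387)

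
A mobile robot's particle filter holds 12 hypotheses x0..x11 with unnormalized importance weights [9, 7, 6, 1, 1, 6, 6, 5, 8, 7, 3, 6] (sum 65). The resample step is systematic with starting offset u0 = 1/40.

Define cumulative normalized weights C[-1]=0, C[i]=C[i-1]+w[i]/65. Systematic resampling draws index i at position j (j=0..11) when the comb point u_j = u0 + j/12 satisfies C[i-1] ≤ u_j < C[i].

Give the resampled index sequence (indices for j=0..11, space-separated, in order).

C = [9/65, 16/65, 22/65, 23/65, 24/65, 6/13, 36/65, 41/65, 49/65, 56/65, 59/65, 1]
j=0: u_0=1/40 ∈ [0, 9/65) → index 0
j=1: u_1=13/120 ∈ [0, 9/65) → index 0
j=2: u_2=23/120 ∈ [9/65, 16/65) → index 1
j=3: u_3=11/40 ∈ [16/65, 22/65) → index 2
j=4: u_4=43/120 ∈ [23/65, 24/65) → index 4
j=5: u_5=53/120 ∈ [24/65, 6/13) → index 5
j=6: u_6=21/40 ∈ [6/13, 36/65) → index 6
j=7: u_7=73/120 ∈ [36/65, 41/65) → index 7
j=8: u_8=83/120 ∈ [41/65, 49/65) → index 8
j=9: u_9=31/40 ∈ [49/65, 56/65) → index 9
j=10: u_10=103/120 ∈ [49/65, 56/65) → index 9
j=11: u_11=113/120 ∈ [59/65, 1) → index 11

0 0 1 2 4 5 6 7 8 9 9 11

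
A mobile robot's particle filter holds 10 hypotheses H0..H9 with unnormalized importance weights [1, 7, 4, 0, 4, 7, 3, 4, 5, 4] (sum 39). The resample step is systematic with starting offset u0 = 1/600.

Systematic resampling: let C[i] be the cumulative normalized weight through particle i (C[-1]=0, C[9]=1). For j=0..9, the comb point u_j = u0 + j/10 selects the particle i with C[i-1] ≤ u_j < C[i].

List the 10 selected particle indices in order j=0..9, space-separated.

0 1 1 2 4 5 6 7 8 9

C = [1/39, 8/39, 4/13, 4/13, 16/39, 23/39, 2/3, 10/13, 35/39, 1]
j=0: u_0=1/600 ∈ [0, 1/39) → index 0
j=1: u_1=61/600 ∈ [1/39, 8/39) → index 1
j=2: u_2=121/600 ∈ [1/39, 8/39) → index 1
j=3: u_3=181/600 ∈ [8/39, 4/13) → index 2
j=4: u_4=241/600 ∈ [4/13, 16/39) → index 4
j=5: u_5=301/600 ∈ [16/39, 23/39) → index 5
j=6: u_6=361/600 ∈ [23/39, 2/3) → index 6
j=7: u_7=421/600 ∈ [2/3, 10/13) → index 7
j=8: u_8=481/600 ∈ [10/13, 35/39) → index 8
j=9: u_9=541/600 ∈ [35/39, 1) → index 9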